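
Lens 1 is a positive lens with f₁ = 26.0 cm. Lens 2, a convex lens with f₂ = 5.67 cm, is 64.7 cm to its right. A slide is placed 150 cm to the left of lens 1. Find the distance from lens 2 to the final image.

6.84 cm

Lens 1: 1/d_i1 = 1/f₁ − 1/d_o1 = 1/(26.0) − 1/(150) = 0.03179, so d_i1 = 31.45 cm.
The intermediate image is 31.45 cm to the right of lens 1, which is 64.7 − (31.45) = 33.25 cm to the left of lens 2, so d_o2 = +33.25 cm.
Lens 2: 1/d_i2 = 1/f₂ − 1/d_o2 = 1/(5.67) − 1/(33.25) = 0.1463, so d_i2 = 6.84 cm.
The final image is real, 6.84 cm to the right of lens 2 (overall magnification ≈ 0.043).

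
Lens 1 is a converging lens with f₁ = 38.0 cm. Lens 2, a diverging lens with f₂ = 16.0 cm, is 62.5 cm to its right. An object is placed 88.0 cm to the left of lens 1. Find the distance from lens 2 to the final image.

6.03 cm

Lens 1: 1/d_i1 = 1/f₁ − 1/d_o1 = 1/(38.0) − 1/(88.0) = 0.01495, so d_i1 = 66.88 cm.
The intermediate image is 66.88 cm to the right of lens 1, which lies 4.380 cm to the right of lens 2 — a virtual object — so d_o2 = −4.380 cm.
Lens 2 is diverging, so f₂ = −16.0 cm.
Lens 2: 1/d_i2 = 1/f₂ − 1/d_o2 = 1/(-16.0) − 1/(-4.380) = 0.1658, so d_i2 = 6.03 cm.
The final image is real, 6.03 cm to the right of lens 2 (overall magnification ≈ -1.0).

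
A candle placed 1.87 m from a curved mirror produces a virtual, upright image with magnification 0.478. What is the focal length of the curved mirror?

m = −d_i/d_o ⇒ d_i = −m·d_o = −(+0.478)·(1.87) = -0.8939 m.
1/f = 1/d_o + 1/d_i = 1/(1.87) + 1/(-0.8939) = -0.5839, so f = -1.71 m.
Since f is negative, the curved mirror is convex.

f = -1.71 m (convex)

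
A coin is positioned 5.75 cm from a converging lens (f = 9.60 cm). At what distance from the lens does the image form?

Thin-lens equation: 1/s_i = 1/f − 1/s_o = 1/(9.600) − 1/(5.75) = 0.1042 − 0.1739 = -0.06975, so s_i = -14.3 cm.
The image is virtual, upright and enlarged, on the same side as the object.

14.3 cm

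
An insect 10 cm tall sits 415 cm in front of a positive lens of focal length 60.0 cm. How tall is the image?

1.69 cm

1/d_i = 1/f − 1/d_o = 1/(60.00) − 1/(415) = 0.01426, so d_i = 70.14 cm.
m = −d_i/d_o = -0.1690.
|h_i| = |m|·h_o = 0.1690 × 10 = 1.69 cm. The image is real, inverted and reduced, on the far side of the lens.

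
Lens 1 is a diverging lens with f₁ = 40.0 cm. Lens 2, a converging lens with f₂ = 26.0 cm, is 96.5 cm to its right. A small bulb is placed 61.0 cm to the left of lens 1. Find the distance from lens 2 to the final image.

Lens 1 is diverging, so f₁ = −40.0 cm.
Lens 1: 1/d_i1 = 1/f₁ − 1/d_o1 = 1/(-40.0) − 1/(61.0) = -0.04139, so d_i1 = -24.16 cm.
The intermediate image is 24.16 cm to the left of lens 1 (virtual), which is 96.5 − (-24.16) = 120.7 cm to the left of lens 2, so d_o2 = +120.7 cm.
Lens 2: 1/d_i2 = 1/f₂ − 1/d_o2 = 1/(26.0) − 1/(120.7) = 0.03018, so d_i2 = 33.1 cm.
The final image is real, 33.1 cm to the right of lens 2 (overall magnification ≈ -0.11).

33.1 cm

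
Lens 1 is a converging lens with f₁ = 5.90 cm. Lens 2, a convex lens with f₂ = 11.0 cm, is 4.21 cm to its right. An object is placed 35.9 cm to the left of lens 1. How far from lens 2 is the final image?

Lens 1: 1/d_i1 = 1/f₁ − 1/d_o1 = 1/(5.90) − 1/(35.9) = 0.1416, so d_i1 = 7.060 cm.
The intermediate image is 7.060 cm to the right of lens 1, which lies 2.850 cm to the right of lens 2 — a virtual object — so d_o2 = −2.850 cm.
Lens 2: 1/d_i2 = 1/f₂ − 1/d_o2 = 1/(11.0) − 1/(-2.850) = 0.4418, so d_i2 = 2.26 cm.
The final image is real, 2.26 cm to the right of lens 2 (overall magnification ≈ -0.16).

2.26 cm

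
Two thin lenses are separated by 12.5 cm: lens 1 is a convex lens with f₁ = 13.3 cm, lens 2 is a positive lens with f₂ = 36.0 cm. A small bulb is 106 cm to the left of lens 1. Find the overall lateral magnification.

Lens 1: 1/d_i1 = 1/(13.3) − 1/(106) = 0.06575, so d_i1 = 15.21 cm; m₁ = −d_i1/d_o1 = -0.1435.
d_o2 = 12.5 − (15.21) = -2.710 cm (virtual object).
Lens 2: 1/d_i2 = 1/(36.0) − 1/(-2.710) = 0.3968, so d_i2 = 2.520 cm; m₂ = −d_i2/d_o2 = +0.9300.
m = m₁·m₂ = (-0.1435)(+0.9300) = -0.133.

m = -0.133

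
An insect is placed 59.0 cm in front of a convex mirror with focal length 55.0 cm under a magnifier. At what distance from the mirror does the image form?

28.5 cm

For a convex mirror, f = -55.0 cm.
Mirror equation: 1/d_i = 1/f − 1/d_o = 1/(-55.00) − 1/(59.0) = -0.01818 − 0.01695 = -0.03513, so d_i = -28.5 cm.
The image is virtual, upright and reduced, behind the mirror.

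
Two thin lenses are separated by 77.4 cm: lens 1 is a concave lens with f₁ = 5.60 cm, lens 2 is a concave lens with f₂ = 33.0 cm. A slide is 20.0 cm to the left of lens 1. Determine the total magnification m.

m = +0.0629

f₁ = −5.60 cm (diverging).
Lens 1: 1/d_i1 = 1/(-5.60) − 1/(20.0) = -0.2286, so d_i1 = -4.375 cm; m₁ = −d_i1/d_o1 = +0.2188.
d_o2 = 77.4 − (-4.375) = 81.78 cm.
f₂ = −33.0 cm (diverging).
Lens 2: 1/d_i2 = 1/(-33.0) − 1/(81.78) = -0.04253, so d_i2 = -23.51 cm; m₂ = −d_i2/d_o2 = +0.2875.
m = m₁·m₂ = (+0.2188)(+0.2875) = +0.0629.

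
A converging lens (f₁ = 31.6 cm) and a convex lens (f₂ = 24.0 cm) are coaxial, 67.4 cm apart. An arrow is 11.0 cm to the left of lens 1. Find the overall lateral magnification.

Lens 1: 1/d_i1 = 1/(31.6) − 1/(11.0) = -0.05926, so d_i1 = -16.87 cm; m₁ = −d_i1/d_o1 = +1.534.
d_o2 = 67.4 − (-16.87) = 84.27 cm.
Lens 2: 1/d_i2 = 1/(24.0) − 1/(84.27) = 0.02980, so d_i2 = 33.56 cm; m₂ = −d_i2/d_o2 = -0.3982.
m = m₁·m₂ = (+1.534)(-0.3982) = -0.611.

m = -0.611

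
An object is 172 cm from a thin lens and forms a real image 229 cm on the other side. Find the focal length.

Real image ⇒ d_i = +229 cm.
1/f = 1/d_o + 1/d_i = 1/(172) + 1/(229) = 0.01018, so f = 98.2 cm.
Since f is positive, the thin lens is converging.

f = 98.2 cm (converging)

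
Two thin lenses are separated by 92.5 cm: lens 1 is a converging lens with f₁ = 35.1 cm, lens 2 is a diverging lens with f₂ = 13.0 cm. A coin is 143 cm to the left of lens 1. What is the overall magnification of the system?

m = -0.0717

Lens 1: 1/d_i1 = 1/(35.1) − 1/(143) = 0.02150, so d_i1 = 46.52 cm; m₁ = −d_i1/d_o1 = -0.3253.
d_o2 = 92.5 − (46.52) = 45.98 cm.
f₂ = −13.0 cm (diverging).
Lens 2: 1/d_i2 = 1/(-13.0) − 1/(45.98) = -0.09867, so d_i2 = -10.13 cm; m₂ = −d_i2/d_o2 = +0.2204.
m = m₁·m₂ = (-0.3253)(+0.2204) = -0.0717.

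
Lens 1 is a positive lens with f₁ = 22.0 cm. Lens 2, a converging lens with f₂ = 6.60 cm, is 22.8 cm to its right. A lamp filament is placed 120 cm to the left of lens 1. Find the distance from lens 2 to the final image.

2.54 cm

Lens 1: 1/d_i1 = 1/f₁ − 1/d_o1 = 1/(22.0) − 1/(120) = 0.03712, so d_i1 = 26.94 cm.
The intermediate image is 26.94 cm to the right of lens 1, which lies 4.140 cm to the right of lens 2 — a virtual object — so d_o2 = −4.140 cm.
Lens 2: 1/d_i2 = 1/f₂ − 1/d_o2 = 1/(6.60) − 1/(-4.140) = 0.3931, so d_i2 = 2.54 cm.
The final image is real, 2.54 cm to the right of lens 2 (overall magnification ≈ -0.14).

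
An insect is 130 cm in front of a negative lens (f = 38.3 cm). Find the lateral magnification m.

For a negative lens, f = -38.3 cm.
1/d_i = 1/f − 1/d_o = 1/(-38.30) − 1/(130) = -0.03380, so d_i = -29.58 cm.
m = −d_i/d_o = −(-29.58)/(130) = +0.228.
The image is virtual, upright and reduced, on the same side as the object.

m = +0.228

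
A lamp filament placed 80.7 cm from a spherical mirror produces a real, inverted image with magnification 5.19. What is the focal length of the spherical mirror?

m = −d_i/d_o ⇒ d_i = −m·d_o = −(-5.19)·(80.7) = 418.8 cm.
1/f = 1/d_o + 1/d_i = 1/(80.7) + 1/(418.8) = 0.01478, so f = 67.7 cm.
Since f is positive, the spherical mirror is concave.

f = 67.7 cm (concave)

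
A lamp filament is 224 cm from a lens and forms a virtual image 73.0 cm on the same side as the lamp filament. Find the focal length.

f = -108 cm (diverging)

Virtual image ⇒ d_i = −73.0 cm.
1/f = 1/d_o + 1/d_i = 1/(224) + 1/(-73.0) = -0.009234, so f = -108 cm.
Since f is negative, the lens is diverging.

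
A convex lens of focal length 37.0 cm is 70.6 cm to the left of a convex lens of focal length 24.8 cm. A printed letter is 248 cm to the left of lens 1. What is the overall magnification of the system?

m = +1.88

Lens 1: 1/d_i1 = 1/(37.0) − 1/(248) = 0.02299, so d_i1 = 43.49 cm; m₁ = −d_i1/d_o1 = -0.1754.
d_o2 = 70.6 − (43.49) = 27.11 cm.
Lens 2: 1/d_i2 = 1/(24.8) − 1/(27.11) = 0.003436, so d_i2 = 291.1 cm; m₂ = −d_i2/d_o2 = -10.74.
m = m₁·m₂ = (-0.1754)(-10.74) = +1.88.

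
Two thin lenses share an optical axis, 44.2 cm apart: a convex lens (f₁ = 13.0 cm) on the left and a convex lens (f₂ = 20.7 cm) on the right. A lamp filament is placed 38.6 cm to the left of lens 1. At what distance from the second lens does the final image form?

Lens 1: 1/d_i1 = 1/f₁ − 1/d_o1 = 1/(13.0) − 1/(38.6) = 0.05102, so d_i1 = 19.60 cm.
The intermediate image is 19.60 cm to the right of lens 1, which is 44.2 − (19.60) = 24.60 cm to the left of lens 2, so d_o2 = +24.60 cm.
Lens 2: 1/d_i2 = 1/f₂ − 1/d_o2 = 1/(20.7) − 1/(24.60) = 0.007659, so d_i2 = 131 cm.
The final image is real, 131 cm to the right of lens 2 (overall magnification ≈ 2.7).

131 cm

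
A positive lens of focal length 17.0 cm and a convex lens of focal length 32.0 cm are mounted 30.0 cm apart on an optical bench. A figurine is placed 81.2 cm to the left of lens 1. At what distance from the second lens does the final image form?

11.6 cm

Lens 1: 1/d_i1 = 1/f₁ − 1/d_o1 = 1/(17.0) − 1/(81.2) = 0.04651, so d_i1 = 21.50 cm.
The intermediate image is 21.50 cm to the right of lens 1, which is 30.0 − (21.50) = 8.500 cm to the left of lens 2, so d_o2 = +8.500 cm.
Lens 2: 1/d_i2 = 1/f₂ − 1/d_o2 = 1/(32.0) − 1/(8.500) = -0.08640, so d_i2 = -11.6 cm.
The final image is virtual, 11.6 cm to the left of lens 2 (overall magnification ≈ -0.36).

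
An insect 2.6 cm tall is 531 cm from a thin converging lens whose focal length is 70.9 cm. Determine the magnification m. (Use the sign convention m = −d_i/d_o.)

m = -0.154

1/d_i = 1/f − 1/d_o = 1/(70.90) − 1/(531) = 0.01222, so d_i = 81.83 cm.
m = −d_i/d_o = −(81.83)/(531) = -0.154.
The image is real, inverted and reduced, on the far side of the lens.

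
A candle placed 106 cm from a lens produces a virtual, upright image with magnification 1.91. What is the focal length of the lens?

m = −d_i/d_o ⇒ d_i = −m·d_o = −(+1.91)·(106) = -202.5 cm.
1/f = 1/d_o + 1/d_i = 1/(106) + 1/(-202.5) = 0.004496, so f = 222 cm.
Since f is positive, the lens is converging.

f = 222 cm (converging)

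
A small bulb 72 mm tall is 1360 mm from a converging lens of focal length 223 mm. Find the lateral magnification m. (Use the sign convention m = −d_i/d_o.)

m = -0.196

1/d_i = 1/f − 1/d_o = 1/(223.0) − 1/(1360) = 0.003749, so d_i = 266.7 mm.
m = −d_i/d_o = −(266.7)/(1360) = -0.196.
The image is real, inverted and reduced, on the far side of the lens.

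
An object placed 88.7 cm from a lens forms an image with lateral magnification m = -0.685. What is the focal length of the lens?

m = −d_i/d_o ⇒ d_i = −m·d_o = −(-0.685)·(88.7) = 60.76 cm.
1/f = 1/d_o + 1/d_i = 1/(88.7) + 1/(60.76) = 0.02773, so f = 36.1 cm.
Since f is positive, the lens is converging.

f = 36.1 cm (converging)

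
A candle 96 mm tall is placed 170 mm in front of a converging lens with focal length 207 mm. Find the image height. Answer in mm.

537 mm

1/d_i = 1/f − 1/d_o = 1/(207.0) − 1/(170) = -0.001051, so d_i = -951.1 mm.
m = −d_i/d_o = +5.595.
|h_i| = |m|·h_o = 5.595 × 96 = 537 mm. The image is virtual, upright and enlarged, on the same side as the object.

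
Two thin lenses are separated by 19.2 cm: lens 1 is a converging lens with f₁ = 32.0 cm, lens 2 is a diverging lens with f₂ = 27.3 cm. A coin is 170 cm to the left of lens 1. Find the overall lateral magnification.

Lens 1: 1/d_i1 = 1/(32.0) − 1/(170) = 0.02537, so d_i1 = 39.42 cm; m₁ = −d_i1/d_o1 = -0.2319.
d_o2 = 19.2 − (39.42) = -20.22 cm (virtual object).
f₂ = −27.3 cm (diverging).
Lens 2: 1/d_i2 = 1/(-27.3) − 1/(-20.22) = 0.01283, so d_i2 = 77.97 cm; m₂ = −d_i2/d_o2 = +3.856.
m = m₁·m₂ = (-0.2319)(+3.856) = -0.894.

m = -0.894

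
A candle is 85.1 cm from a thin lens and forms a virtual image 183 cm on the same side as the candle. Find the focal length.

f = 159 cm (converging)

Virtual image ⇒ d_i = −183 cm.
1/f = 1/d_o + 1/d_i = 1/(85.1) + 1/(-183) = 0.006286, so f = 159 cm.
Since f is positive, the thin lens is converging.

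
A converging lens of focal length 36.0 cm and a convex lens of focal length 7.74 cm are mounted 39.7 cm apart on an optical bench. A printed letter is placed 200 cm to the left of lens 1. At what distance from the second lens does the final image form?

2.72 cm

Lens 1: 1/d_i1 = 1/f₁ − 1/d_o1 = 1/(36.0) − 1/(200) = 0.02278, so d_i1 = 43.90 cm.
The intermediate image is 43.90 cm to the right of lens 1, which lies 4.200 cm to the right of lens 2 — a virtual object — so d_o2 = −4.200 cm.
Lens 2: 1/d_i2 = 1/f₂ − 1/d_o2 = 1/(7.74) − 1/(-4.200) = 0.3673, so d_i2 = 2.72 cm.
The final image is real, 2.72 cm to the right of lens 2 (overall magnification ≈ -0.14).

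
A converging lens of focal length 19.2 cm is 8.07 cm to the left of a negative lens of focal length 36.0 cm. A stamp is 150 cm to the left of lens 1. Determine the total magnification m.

m = -0.240

Lens 1: 1/d_i1 = 1/(19.2) − 1/(150) = 0.04542, so d_i1 = 22.02 cm; m₁ = −d_i1/d_o1 = -0.1468.
d_o2 = 8.07 − (22.02) = -13.95 cm (virtual object).
f₂ = −36.0 cm (diverging).
Lens 2: 1/d_i2 = 1/(-36.0) − 1/(-13.95) = 0.04391, so d_i2 = 22.78 cm; m₂ = −d_i2/d_o2 = +1.633.
m = m₁·m₂ = (-0.1468)(+1.633) = -0.240.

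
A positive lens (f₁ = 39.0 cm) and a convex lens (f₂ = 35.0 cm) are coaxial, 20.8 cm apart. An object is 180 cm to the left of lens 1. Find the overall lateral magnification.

Lens 1: 1/d_i1 = 1/(39.0) − 1/(180) = 0.02009, so d_i1 = 49.79 cm; m₁ = −d_i1/d_o1 = -0.2766.
d_o2 = 20.8 − (49.79) = -28.99 cm (virtual object).
Lens 2: 1/d_i2 = 1/(35.0) − 1/(-28.99) = 0.06307, so d_i2 = 15.86 cm; m₂ = −d_i2/d_o2 = +0.5470.
m = m₁·m₂ = (-0.2766)(+0.5470) = -0.151.

m = -0.151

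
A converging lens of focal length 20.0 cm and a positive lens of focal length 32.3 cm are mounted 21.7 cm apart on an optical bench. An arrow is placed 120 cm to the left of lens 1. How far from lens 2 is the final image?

2.15 cm

Lens 1: 1/d_i1 = 1/f₁ − 1/d_o1 = 1/(20.0) − 1/(120) = 0.04167, so d_i1 = 24.00 cm.
The intermediate image is 24.00 cm to the right of lens 1, which lies 2.300 cm to the right of lens 2 — a virtual object — so d_o2 = −2.300 cm.
Lens 2: 1/d_i2 = 1/f₂ − 1/d_o2 = 1/(32.3) − 1/(-2.300) = 0.4657, so d_i2 = 2.15 cm.
The final image is real, 2.15 cm to the right of lens 2 (overall magnification ≈ -0.19).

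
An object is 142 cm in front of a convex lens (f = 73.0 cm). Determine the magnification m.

1/d_i = 1/f − 1/d_o = 1/(73.00) − 1/(142) = 0.006656, so d_i = 150.2 cm.
m = −d_i/d_o = −(150.2)/(142) = -1.06.
The image is real, inverted and enlarged, on the far side of the lens.

m = -1.06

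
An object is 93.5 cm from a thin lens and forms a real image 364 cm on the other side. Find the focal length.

f = 74.4 cm (converging)

Real image ⇒ d_i = +364 cm.
1/f = 1/d_o + 1/d_i = 1/(93.5) + 1/(364) = 0.01344, so f = 74.4 cm.
Since f is positive, the thin lens is converging.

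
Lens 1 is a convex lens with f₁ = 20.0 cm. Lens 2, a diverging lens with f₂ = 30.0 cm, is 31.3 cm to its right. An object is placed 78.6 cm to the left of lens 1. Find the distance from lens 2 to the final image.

3.89 cm

Lens 1: 1/d_i1 = 1/f₁ − 1/d_o1 = 1/(20.0) − 1/(78.6) = 0.03728, so d_i1 = 26.83 cm.
The intermediate image is 26.83 cm to the right of lens 1, which is 31.3 − (26.83) = 4.470 cm to the left of lens 2, so d_o2 = +4.470 cm.
Lens 2 is diverging, so f₂ = −30.0 cm.
Lens 2: 1/d_i2 = 1/f₂ − 1/d_o2 = 1/(-30.0) − 1/(4.470) = -0.2570, so d_i2 = -3.89 cm.
The final image is virtual, 3.89 cm to the left of lens 2 (overall magnification ≈ -0.30).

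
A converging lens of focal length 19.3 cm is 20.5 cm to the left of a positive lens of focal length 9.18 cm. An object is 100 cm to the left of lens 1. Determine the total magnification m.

m = -0.174

Lens 1: 1/d_i1 = 1/(19.3) − 1/(100) = 0.04181, so d_i1 = 23.92 cm; m₁ = −d_i1/d_o1 = -0.2392.
d_o2 = 20.5 − (23.92) = -3.420 cm (virtual object).
Lens 2: 1/d_i2 = 1/(9.18) − 1/(-3.420) = 0.4013, so d_i2 = 2.492 cm; m₂ = −d_i2/d_o2 = +0.7286.
m = m₁·m₂ = (-0.2392)(+0.7286) = -0.174.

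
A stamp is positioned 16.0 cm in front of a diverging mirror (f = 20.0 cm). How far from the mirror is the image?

For a diverging mirror, f = -20.0 cm.
Mirror equation: 1/q = 1/f − 1/p = 1/(-20.00) − 1/(16.0) = -0.05000 − 0.06250 = -0.1125, so q = -8.89 cm.
The image is virtual, upright and reduced, behind the mirror.

8.89 cm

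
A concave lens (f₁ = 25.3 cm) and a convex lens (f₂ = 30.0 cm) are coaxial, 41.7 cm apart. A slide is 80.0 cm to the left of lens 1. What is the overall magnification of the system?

f₁ = −25.3 cm (diverging).
Lens 1: 1/d_i1 = 1/(-25.3) − 1/(80.0) = -0.05203, so d_i1 = -19.22 cm; m₁ = −d_i1/d_o1 = +0.2402.
d_o2 = 41.7 − (-19.22) = 60.92 cm.
Lens 2: 1/d_i2 = 1/(30.0) − 1/(60.92) = 0.01692, so d_i2 = 59.11 cm; m₂ = −d_i2/d_o2 = -0.9702.
m = m₁·m₂ = (+0.2402)(-0.9702) = -0.233.

m = -0.233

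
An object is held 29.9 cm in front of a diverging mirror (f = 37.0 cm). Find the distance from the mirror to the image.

16.5 cm

For a diverging mirror, f = -37.0 cm.
Mirror equation: 1/q = 1/f − 1/p = 1/(-37.00) − 1/(29.9) = -0.02703 − 0.03344 = -0.06047, so q = -16.5 cm.
The image is virtual, upright and reduced, behind the mirror.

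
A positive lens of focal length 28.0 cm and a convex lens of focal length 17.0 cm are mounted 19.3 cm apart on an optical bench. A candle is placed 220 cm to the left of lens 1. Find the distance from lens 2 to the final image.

Lens 1: 1/d_i1 = 1/f₁ − 1/d_o1 = 1/(28.0) − 1/(220) = 0.03117, so d_i1 = 32.08 cm.
The intermediate image is 32.08 cm to the right of lens 1, which lies 12.78 cm to the right of lens 2 — a virtual object — so d_o2 = −12.78 cm.
Lens 2: 1/d_i2 = 1/f₂ − 1/d_o2 = 1/(17.0) − 1/(-12.78) = 0.1371, so d_i2 = 7.30 cm.
The final image is real, 7.30 cm to the right of lens 2 (overall magnification ≈ -0.083).

7.30 cm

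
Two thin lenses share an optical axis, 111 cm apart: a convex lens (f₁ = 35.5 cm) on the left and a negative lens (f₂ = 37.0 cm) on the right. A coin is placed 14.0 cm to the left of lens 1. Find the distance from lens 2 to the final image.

Lens 1: 1/d_i1 = 1/f₁ − 1/d_o1 = 1/(35.5) − 1/(14.0) = -0.04326, so d_i1 = -23.12 cm.
The intermediate image is 23.12 cm to the left of lens 1 (virtual), which is 111 − (-23.12) = 134.1 cm to the left of lens 2, so d_o2 = +134.1 cm.
Lens 2 is diverging, so f₂ = −37.0 cm.
Lens 2: 1/d_i2 = 1/f₂ − 1/d_o2 = 1/(-37.0) − 1/(134.1) = -0.03448, so d_i2 = -29.0 cm.
The final image is virtual, 29.0 cm to the left of lens 2 (overall magnification ≈ 0.36).

29.0 cm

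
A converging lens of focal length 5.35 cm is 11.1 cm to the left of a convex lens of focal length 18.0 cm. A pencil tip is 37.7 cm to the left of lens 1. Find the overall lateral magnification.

Lens 1: 1/d_i1 = 1/(5.35) − 1/(37.7) = 0.1604, so d_i1 = 6.235 cm; m₁ = −d_i1/d_o1 = -0.1654.
d_o2 = 11.1 − (6.235) = 4.865 cm.
Lens 2: 1/d_i2 = 1/(18.0) − 1/(4.865) = -0.1500, so d_i2 = -6.667 cm; m₂ = −d_i2/d_o2 = +1.370.
m = m₁·m₂ = (-0.1654)(+1.370) = -0.227.

m = -0.227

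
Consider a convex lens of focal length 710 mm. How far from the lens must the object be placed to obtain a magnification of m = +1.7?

m = −d_i/d_o ⇒ d_i = −m·d_o.
1/f = 1/d_o + 1/d_i = 1/d_o − 1/(m·d_o) = (1 − 1/m)/d_o, so d_o = f(1 − 1/m) = (710.0)(1 − 1/(+1.7)) = 292 mm.

292 mm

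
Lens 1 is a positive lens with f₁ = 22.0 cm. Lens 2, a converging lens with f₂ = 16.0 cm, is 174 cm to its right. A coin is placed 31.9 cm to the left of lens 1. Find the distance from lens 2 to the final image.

Lens 1: 1/d_i1 = 1/f₁ − 1/d_o1 = 1/(22.0) − 1/(31.9) = 0.01411, so d_i1 = 70.89 cm.
The intermediate image is 70.89 cm to the right of lens 1, which is 174 − (70.89) = 103.1 cm to the left of lens 2, so d_o2 = +103.1 cm.
Lens 2: 1/d_i2 = 1/f₂ − 1/d_o2 = 1/(16.0) − 1/(103.1) = 0.05280, so d_i2 = 18.9 cm.
The final image is real, 18.9 cm to the right of lens 2 (overall magnification ≈ 0.41).

18.9 cm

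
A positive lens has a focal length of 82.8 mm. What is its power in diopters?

P = +12.1 D

f = 8.28 cm = 0.0828 m.
P = 1/f = 1/(0.0828 m) = +12.1 D.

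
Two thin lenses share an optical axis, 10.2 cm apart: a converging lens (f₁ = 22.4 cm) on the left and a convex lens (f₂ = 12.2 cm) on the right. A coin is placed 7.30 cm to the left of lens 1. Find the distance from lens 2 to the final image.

Lens 1: 1/d_i1 = 1/f₁ − 1/d_o1 = 1/(22.4) − 1/(7.30) = -0.09234, so d_i1 = -10.83 cm.
The intermediate image is 10.83 cm to the left of lens 1 (virtual), which is 10.2 − (-10.83) = 21.03 cm to the left of lens 2, so d_o2 = +21.03 cm.
Lens 2: 1/d_i2 = 1/f₂ − 1/d_o2 = 1/(12.2) − 1/(21.03) = 0.03442, so d_i2 = 29.1 cm.
The final image is real, 29.1 cm to the right of lens 2 (overall magnification ≈ -2.0).

29.1 cm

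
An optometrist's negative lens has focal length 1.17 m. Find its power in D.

For a negative lens, f = −1.17 m.
P = 1/f = 1/(-1.17 m) = -0.855 D.

P = -0.855 D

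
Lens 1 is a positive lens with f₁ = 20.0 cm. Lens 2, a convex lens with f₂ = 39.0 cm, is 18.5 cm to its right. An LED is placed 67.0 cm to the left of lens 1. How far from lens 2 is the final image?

7.97 cm

Lens 1: 1/d_i1 = 1/f₁ − 1/d_o1 = 1/(20.0) − 1/(67.0) = 0.03507, so d_i1 = 28.51 cm.
The intermediate image is 28.51 cm to the right of lens 1, which lies 10.01 cm to the right of lens 2 — a virtual object — so d_o2 = −10.01 cm.
Lens 2: 1/d_i2 = 1/f₂ − 1/d_o2 = 1/(39.0) − 1/(-10.01) = 0.1255, so d_i2 = 7.97 cm.
The final image is real, 7.97 cm to the right of lens 2 (overall magnification ≈ -0.34).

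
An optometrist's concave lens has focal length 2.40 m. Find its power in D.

P = -0.417 D

For a concave lens, f = −2.40 m.
P = 1/f = 1/(-2.40 m) = -0.417 D.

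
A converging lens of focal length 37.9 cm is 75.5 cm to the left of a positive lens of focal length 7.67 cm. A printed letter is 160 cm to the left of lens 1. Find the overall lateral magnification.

m = +0.131

Lens 1: 1/d_i1 = 1/(37.9) − 1/(160) = 0.02014, so d_i1 = 49.66 cm; m₁ = −d_i1/d_o1 = -0.3104.
d_o2 = 75.5 − (49.66) = 25.84 cm.
Lens 2: 1/d_i2 = 1/(7.67) − 1/(25.84) = 0.09168, so d_i2 = 10.91 cm; m₂ = −d_i2/d_o2 = -0.4221.
m = m₁·m₂ = (-0.3104)(-0.4221) = +0.131.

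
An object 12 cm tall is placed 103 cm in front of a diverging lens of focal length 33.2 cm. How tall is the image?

For a diverging lens, f = -33.2 cm.
1/d_i = 1/f − 1/d_o = 1/(-33.20) − 1/(103) = -0.03983, so d_i = -25.11 cm.
m = −d_i/d_o = +0.2438.
|h_i| = |m|·h_o = 0.2438 × 12 = 2.93 cm. The image is virtual, upright and reduced, on the same side as the object.

2.93 cm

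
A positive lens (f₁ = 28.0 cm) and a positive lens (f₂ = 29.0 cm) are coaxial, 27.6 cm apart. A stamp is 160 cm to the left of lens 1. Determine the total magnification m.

m = -0.174

Lens 1: 1/d_i1 = 1/(28.0) − 1/(160) = 0.02946, so d_i1 = 33.94 cm; m₁ = −d_i1/d_o1 = -0.2121.
d_o2 = 27.6 − (33.94) = -6.340 cm (virtual object).
Lens 2: 1/d_i2 = 1/(29.0) − 1/(-6.340) = 0.1922, so d_i2 = 5.203 cm; m₂ = −d_i2/d_o2 = +0.8206.
m = m₁·m₂ = (-0.2121)(+0.8206) = -0.174.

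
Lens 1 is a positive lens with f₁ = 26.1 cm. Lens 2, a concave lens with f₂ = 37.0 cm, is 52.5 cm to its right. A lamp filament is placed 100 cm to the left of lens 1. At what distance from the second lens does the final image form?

11.7 cm

Lens 1: 1/d_i1 = 1/f₁ − 1/d_o1 = 1/(26.1) − 1/(100) = 0.02831, so d_i1 = 35.32 cm.
The intermediate image is 35.32 cm to the right of lens 1, which is 52.5 − (35.32) = 17.18 cm to the left of lens 2, so d_o2 = +17.18 cm.
Lens 2 is diverging, so f₂ = −37.0 cm.
Lens 2: 1/d_i2 = 1/f₂ − 1/d_o2 = 1/(-37.0) − 1/(17.18) = -0.08523, so d_i2 = -11.7 cm.
The final image is virtual, 11.7 cm to the left of lens 2 (overall magnification ≈ -0.24).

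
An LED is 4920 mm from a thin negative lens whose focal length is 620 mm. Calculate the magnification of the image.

m = +0.112

For a negative lens, f = -620 mm.
1/d_i = 1/f − 1/d_o = 1/(-620.0) − 1/(4920) = -0.001816, so d_i = -550.6 mm.
m = −d_i/d_o = −(-550.6)/(4920) = +0.112.
The image is virtual, upright and reduced, on the same side as the object.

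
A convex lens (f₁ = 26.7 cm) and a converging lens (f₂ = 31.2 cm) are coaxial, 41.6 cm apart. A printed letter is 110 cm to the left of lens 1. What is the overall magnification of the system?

Lens 1: 1/d_i1 = 1/(26.7) − 1/(110) = 0.02836, so d_i1 = 35.26 cm; m₁ = −d_i1/d_o1 = -0.3205.
d_o2 = 41.6 − (35.26) = 6.340 cm.
Lens 2: 1/d_i2 = 1/(31.2) − 1/(6.340) = -0.1257, so d_i2 = -7.957 cm; m₂ = −d_i2/d_o2 = +1.255.
m = m₁·m₂ = (-0.3205)(+1.255) = -0.402.

m = -0.402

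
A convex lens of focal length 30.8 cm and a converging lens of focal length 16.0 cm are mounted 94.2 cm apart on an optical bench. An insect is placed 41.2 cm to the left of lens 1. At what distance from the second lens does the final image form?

Lens 1: 1/d_i1 = 1/f₁ − 1/d_o1 = 1/(30.8) − 1/(41.2) = 0.008196, so d_i1 = 122.0 cm.
The intermediate image is 122.0 cm to the right of lens 1, which lies 27.80 cm to the right of lens 2 — a virtual object — so d_o2 = −27.80 cm.
Lens 2: 1/d_i2 = 1/f₂ − 1/d_o2 = 1/(16.0) − 1/(-27.80) = 0.09847, so d_i2 = 10.2 cm.
The final image is real, 10.2 cm to the right of lens 2 (overall magnification ≈ -1.1).

10.2 cm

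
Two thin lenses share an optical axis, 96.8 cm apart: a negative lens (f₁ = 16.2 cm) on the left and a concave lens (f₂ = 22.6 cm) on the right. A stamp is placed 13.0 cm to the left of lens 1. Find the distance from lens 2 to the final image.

18.6 cm

Lens 1 is diverging, so f₁ = −16.2 cm.
Lens 1: 1/d_i1 = 1/f₁ − 1/d_o1 = 1/(-16.2) − 1/(13.0) = -0.1387, so d_i1 = -7.212 cm.
The intermediate image is 7.212 cm to the left of lens 1 (virtual), which is 96.8 − (-7.212) = 104.0 cm to the left of lens 2, so d_o2 = +104.0 cm.
Lens 2 is diverging, so f₂ = −22.6 cm.
Lens 2: 1/d_i2 = 1/f₂ − 1/d_o2 = 1/(-22.6) − 1/(104.0) = -0.05386, so d_i2 = -18.6 cm.
The final image is virtual, 18.6 cm to the left of lens 2 (overall magnification ≈ 0.099).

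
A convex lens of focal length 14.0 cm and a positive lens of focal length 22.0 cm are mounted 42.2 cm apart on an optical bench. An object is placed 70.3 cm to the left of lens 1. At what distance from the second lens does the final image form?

200 cm

Lens 1: 1/d_i1 = 1/f₁ − 1/d_o1 = 1/(14.0) − 1/(70.3) = 0.05720, so d_i1 = 17.48 cm.
The intermediate image is 17.48 cm to the right of lens 1, which is 42.2 − (17.48) = 24.72 cm to the left of lens 2, so d_o2 = +24.72 cm.
Lens 2: 1/d_i2 = 1/f₂ − 1/d_o2 = 1/(22.0) − 1/(24.72) = 0.005001, so d_i2 = 200 cm.
The final image is real, 200 cm to the right of lens 2 (overall magnification ≈ 2.0).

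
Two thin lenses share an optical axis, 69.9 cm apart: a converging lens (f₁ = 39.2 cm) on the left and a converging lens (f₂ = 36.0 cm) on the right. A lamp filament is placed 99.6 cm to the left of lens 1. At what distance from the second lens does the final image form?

Lens 1: 1/d_i1 = 1/f₁ − 1/d_o1 = 1/(39.2) − 1/(99.6) = 0.01547, so d_i1 = 64.64 cm.
The intermediate image is 64.64 cm to the right of lens 1, which is 69.9 − (64.64) = 5.260 cm to the left of lens 2, so d_o2 = +5.260 cm.
Lens 2: 1/d_i2 = 1/f₂ − 1/d_o2 = 1/(36.0) − 1/(5.260) = -0.1623, so d_i2 = -6.16 cm.
The final image is virtual, 6.16 cm to the left of lens 2 (overall magnification ≈ -0.76).

6.16 cm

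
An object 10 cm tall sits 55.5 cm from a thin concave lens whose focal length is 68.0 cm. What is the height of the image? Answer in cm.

5.51 cm

For a concave lens, f = -68.0 cm.
1/d_i = 1/f − 1/d_o = 1/(-68.00) − 1/(55.5) = -0.03272, so d_i = -30.56 cm.
m = −d_i/d_o = +0.5506.
|h_i| = |m|·h_o = 0.5506 × 10 = 5.51 cm. The image is virtual, upright and reduced, on the same side as the object.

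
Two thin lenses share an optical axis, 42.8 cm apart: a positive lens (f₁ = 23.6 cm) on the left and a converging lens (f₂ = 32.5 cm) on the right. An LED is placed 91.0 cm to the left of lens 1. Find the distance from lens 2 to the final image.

Lens 1: 1/d_i1 = 1/f₁ − 1/d_o1 = 1/(23.6) − 1/(91.0) = 0.03138, so d_i1 = 31.86 cm.
The intermediate image is 31.86 cm to the right of lens 1, which is 42.8 − (31.86) = 10.94 cm to the left of lens 2, so d_o2 = +10.94 cm.
Lens 2: 1/d_i2 = 1/f₂ − 1/d_o2 = 1/(32.5) − 1/(10.94) = -0.06064, so d_i2 = -16.5 cm.
The final image is virtual, 16.5 cm to the left of lens 2 (overall magnification ≈ -0.53).

16.5 cm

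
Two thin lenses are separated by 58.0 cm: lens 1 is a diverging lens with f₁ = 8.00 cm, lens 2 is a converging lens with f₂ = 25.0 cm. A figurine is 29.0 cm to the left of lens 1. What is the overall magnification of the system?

m = -0.138

f₁ = −8.00 cm (diverging).
Lens 1: 1/d_i1 = 1/(-8.00) − 1/(29.0) = -0.1595, so d_i1 = -6.270 cm; m₁ = −d_i1/d_o1 = +0.2162.
d_o2 = 58.0 − (-6.270) = 64.27 cm.
Lens 2: 1/d_i2 = 1/(25.0) − 1/(64.27) = 0.02444, so d_i2 = 40.92 cm; m₂ = −d_i2/d_o2 = -0.6366.
m = m₁·m₂ = (+0.2162)(-0.6366) = -0.138.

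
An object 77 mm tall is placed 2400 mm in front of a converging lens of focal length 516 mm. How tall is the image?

21.1 mm

1/d_i = 1/f − 1/d_o = 1/(516.0) − 1/(2400) = 0.001521, so d_i = 657.3 mm.
m = −d_i/d_o = -0.2739.
|h_i| = |m|·h_o = 0.2739 × 77 = 21.1 mm. The image is real, inverted and reduced, on the far side of the lens.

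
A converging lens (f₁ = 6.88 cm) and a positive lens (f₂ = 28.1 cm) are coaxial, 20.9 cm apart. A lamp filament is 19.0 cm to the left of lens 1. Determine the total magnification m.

Lens 1: 1/d_i1 = 1/(6.88) − 1/(19.0) = 0.09272, so d_i1 = 10.79 cm; m₁ = −d_i1/d_o1 = -0.5679.
d_o2 = 20.9 − (10.79) = 10.11 cm.
Lens 2: 1/d_i2 = 1/(28.1) − 1/(10.11) = -0.06332, so d_i2 = -15.79 cm; m₂ = −d_i2/d_o2 = +1.562.
m = m₁·m₂ = (-0.5679)(+1.562) = -0.887.

m = -0.887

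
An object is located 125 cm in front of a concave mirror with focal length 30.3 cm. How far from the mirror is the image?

Mirror equation: 1/d_i = 1/f − 1/d_o = 1/(30.30) − 1/(125) = 0.03300 − 0.008000 = 0.02500, so d_i = 40.0 cm.
The image is real, inverted and reduced, in front of the mirror.

40.0 cm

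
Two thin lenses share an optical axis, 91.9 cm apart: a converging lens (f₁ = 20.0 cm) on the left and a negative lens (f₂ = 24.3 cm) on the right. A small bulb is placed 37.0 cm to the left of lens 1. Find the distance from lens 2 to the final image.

Lens 1: 1/d_i1 = 1/f₁ − 1/d_o1 = 1/(20.0) − 1/(37.0) = 0.02297, so d_i1 = 43.53 cm.
The intermediate image is 43.53 cm to the right of lens 1, which is 91.9 − (43.53) = 48.37 cm to the left of lens 2, so d_o2 = +48.37 cm.
Lens 2 is diverging, so f₂ = −24.3 cm.
Lens 2: 1/d_i2 = 1/f₂ − 1/d_o2 = 1/(-24.3) − 1/(48.37) = -0.06183, so d_i2 = -16.2 cm.
The final image is virtual, 16.2 cm to the left of lens 2 (overall magnification ≈ -0.39).

16.2 cm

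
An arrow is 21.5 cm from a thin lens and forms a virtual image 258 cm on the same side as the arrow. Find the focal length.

f = 23.5 cm (converging)

Virtual image ⇒ d_i = −258 cm.
1/f = 1/d_o + 1/d_i = 1/(21.5) + 1/(-258) = 0.04264, so f = 23.5 cm.
Since f is positive, the thin lens is converging.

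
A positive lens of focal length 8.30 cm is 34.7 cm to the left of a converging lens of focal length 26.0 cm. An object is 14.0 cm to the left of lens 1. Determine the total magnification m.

Lens 1: 1/d_i1 = 1/(8.30) − 1/(14.0) = 0.04905, so d_i1 = 20.39 cm; m₁ = −d_i1/d_o1 = -1.456.
d_o2 = 34.7 − (20.39) = 14.31 cm.
Lens 2: 1/d_i2 = 1/(26.0) − 1/(14.31) = -0.03142, so d_i2 = -31.83 cm; m₂ = −d_i2/d_o2 = +2.224.
m = m₁·m₂ = (-1.456)(+2.224) = -3.24.

m = -3.24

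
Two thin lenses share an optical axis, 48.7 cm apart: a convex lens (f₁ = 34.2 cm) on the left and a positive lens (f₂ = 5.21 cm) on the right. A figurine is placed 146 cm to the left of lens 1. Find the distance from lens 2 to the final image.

18.0 cm

Lens 1: 1/d_i1 = 1/f₁ − 1/d_o1 = 1/(34.2) − 1/(146) = 0.02239, so d_i1 = 44.66 cm.
The intermediate image is 44.66 cm to the right of lens 1, which is 48.7 − (44.66) = 4.040 cm to the left of lens 2, so d_o2 = +4.040 cm.
Lens 2: 1/d_i2 = 1/f₂ − 1/d_o2 = 1/(5.21) − 1/(4.040) = -0.05559, so d_i2 = -18.0 cm.
The final image is virtual, 18.0 cm to the left of lens 2 (overall magnification ≈ -1.4).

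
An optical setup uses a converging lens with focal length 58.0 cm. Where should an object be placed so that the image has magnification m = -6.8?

m = −d_i/d_o ⇒ d_i = −m·d_o.
1/f = 1/d_o + 1/d_i = 1/d_o − 1/(m·d_o) = (1 − 1/m)/d_o, so d_o = f(1 − 1/m) = (58.00)(1 − 1/(-6.8)) = 66.5 cm.

66.5 cm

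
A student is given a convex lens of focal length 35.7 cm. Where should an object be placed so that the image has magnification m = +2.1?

m = −d_i/d_o ⇒ d_i = −m·d_o.
1/f = 1/d_o + 1/d_i = 1/d_o − 1/(m·d_o) = (1 − 1/m)/d_o, so d_o = f(1 − 1/m) = (35.70)(1 − 1/(+2.1)) = 18.7 cm.

18.7 cm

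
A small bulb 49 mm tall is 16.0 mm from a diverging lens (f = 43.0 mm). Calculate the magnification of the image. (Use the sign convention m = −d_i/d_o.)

For a diverging lens, f = -43.0 mm.
1/d_i = 1/f − 1/d_o = 1/(-43.00) − 1/(16.0) = -0.08576, so d_i = -11.66 mm.
m = −d_i/d_o = −(-11.66)/(16.0) = +0.729.
The image is virtual, upright and reduced, on the same side as the object.

m = +0.729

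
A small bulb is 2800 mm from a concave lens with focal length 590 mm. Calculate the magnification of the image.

m = +0.174

For a concave lens, f = -590 mm.
1/d_i = 1/f − 1/d_o = 1/(-590.0) − 1/(2800) = -0.002052, so d_i = -487.3 mm.
m = −d_i/d_o = −(-487.3)/(2800) = +0.174.
The image is virtual, upright and reduced, on the same side as the object.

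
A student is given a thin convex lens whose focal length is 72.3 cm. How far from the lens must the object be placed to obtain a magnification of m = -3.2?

m = −d_i/d_o ⇒ d_i = −m·d_o.
1/f = 1/d_o + 1/d_i = 1/d_o − 1/(m·d_o) = (1 − 1/m)/d_o, so d_o = f(1 − 1/m) = (72.30)(1 − 1/(-3.2)) = 94.9 cm.

94.9 cm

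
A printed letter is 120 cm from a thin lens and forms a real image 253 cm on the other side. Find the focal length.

f = 81.4 cm (converging)

Real image ⇒ d_i = +253 cm.
1/f = 1/d_o + 1/d_i = 1/(120) + 1/(253) = 0.01229, so f = 81.4 cm.
Since f is positive, the thin lens is converging.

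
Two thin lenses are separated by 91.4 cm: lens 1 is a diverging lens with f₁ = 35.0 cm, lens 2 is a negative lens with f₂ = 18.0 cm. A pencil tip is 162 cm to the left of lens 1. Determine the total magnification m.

m = +0.0231

f₁ = −35.0 cm (diverging).
Lens 1: 1/d_i1 = 1/(-35.0) − 1/(162) = -0.03474, so d_i1 = -28.78 cm; m₁ = −d_i1/d_o1 = +0.1777.
d_o2 = 91.4 − (-28.78) = 120.2 cm.
f₂ = −18.0 cm (diverging).
Lens 2: 1/d_i2 = 1/(-18.0) − 1/(120.2) = -0.06388, so d_i2 = -15.66 cm; m₂ = −d_i2/d_o2 = +0.1302.
m = m₁·m₂ = (+0.1777)(+0.1302) = +0.0231.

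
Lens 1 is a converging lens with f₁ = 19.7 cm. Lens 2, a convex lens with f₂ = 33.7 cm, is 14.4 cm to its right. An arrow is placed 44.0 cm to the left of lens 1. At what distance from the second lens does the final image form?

Lens 1: 1/d_i1 = 1/f₁ − 1/d_o1 = 1/(19.7) − 1/(44.0) = 0.02803, so d_i1 = 35.67 cm.
The intermediate image is 35.67 cm to the right of lens 1, which lies 21.27 cm to the right of lens 2 — a virtual object — so d_o2 = −21.27 cm.
Lens 2: 1/d_i2 = 1/f₂ − 1/d_o2 = 1/(33.7) − 1/(-21.27) = 0.07669, so d_i2 = 13.0 cm.
The final image is real, 13.0 cm to the right of lens 2 (overall magnification ≈ -0.50).

13.0 cm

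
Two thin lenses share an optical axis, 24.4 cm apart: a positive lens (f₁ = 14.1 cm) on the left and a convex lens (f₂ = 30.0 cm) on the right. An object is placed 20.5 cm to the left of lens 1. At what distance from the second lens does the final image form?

Lens 1: 1/d_i1 = 1/f₁ − 1/d_o1 = 1/(14.1) − 1/(20.5) = 0.02214, so d_i1 = 45.16 cm.
The intermediate image is 45.16 cm to the right of lens 1, which lies 20.76 cm to the right of lens 2 — a virtual object — so d_o2 = −20.76 cm.
Lens 2: 1/d_i2 = 1/f₂ − 1/d_o2 = 1/(30.0) − 1/(-20.76) = 0.08150, so d_i2 = 12.3 cm.
The final image is real, 12.3 cm to the right of lens 2 (overall magnification ≈ -1.3).

12.3 cm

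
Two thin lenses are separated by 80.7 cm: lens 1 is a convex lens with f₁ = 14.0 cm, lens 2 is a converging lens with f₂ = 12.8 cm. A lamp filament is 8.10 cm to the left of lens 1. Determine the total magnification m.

m = -0.349

Lens 1: 1/d_i1 = 1/(14.0) − 1/(8.10) = -0.05203, so d_i1 = -19.22 cm; m₁ = −d_i1/d_o1 = +2.373.
d_o2 = 80.7 − (-19.22) = 99.92 cm.
Lens 2: 1/d_i2 = 1/(12.8) − 1/(99.92) = 0.06812, so d_i2 = 14.68 cm; m₂ = −d_i2/d_o2 = -0.1469.
m = m₁·m₂ = (+2.373)(-0.1469) = -0.349.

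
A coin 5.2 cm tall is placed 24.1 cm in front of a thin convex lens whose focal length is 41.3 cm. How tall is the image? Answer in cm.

1/d_i = 1/f − 1/d_o = 1/(41.30) − 1/(24.1) = -0.01728, so d_i = -57.87 cm.
m = −d_i/d_o = +2.401.
|h_i| = |m|·h_o = 2.401 × 5.2 = 12.5 cm. The image is virtual, upright and enlarged, on the same side as the object.

12.5 cm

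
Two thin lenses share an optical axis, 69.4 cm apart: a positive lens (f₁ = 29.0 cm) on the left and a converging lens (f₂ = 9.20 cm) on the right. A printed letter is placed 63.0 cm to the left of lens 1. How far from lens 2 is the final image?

Lens 1: 1/d_i1 = 1/f₁ − 1/d_o1 = 1/(29.0) − 1/(63.0) = 0.01861, so d_i1 = 53.74 cm.
The intermediate image is 53.74 cm to the right of lens 1, which is 69.4 − (53.74) = 15.66 cm to the left of lens 2, so d_o2 = +15.66 cm.
Lens 2: 1/d_i2 = 1/f₂ − 1/d_o2 = 1/(9.20) − 1/(15.66) = 0.04484, so d_i2 = 22.3 cm.
The final image is real, 22.3 cm to the right of lens 2 (overall magnification ≈ 1.2).

22.3 cm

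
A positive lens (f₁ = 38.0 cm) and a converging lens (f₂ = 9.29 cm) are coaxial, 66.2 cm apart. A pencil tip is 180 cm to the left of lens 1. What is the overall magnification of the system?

m = +0.284

Lens 1: 1/d_i1 = 1/(38.0) − 1/(180) = 0.02076, so d_i1 = 48.17 cm; m₁ = −d_i1/d_o1 = -0.2676.
d_o2 = 66.2 − (48.17) = 18.03 cm.
Lens 2: 1/d_i2 = 1/(9.29) − 1/(18.03) = 0.05218, so d_i2 = 19.16 cm; m₂ = −d_i2/d_o2 = -1.063.
m = m₁·m₂ = (-0.2676)(-1.063) = +0.284.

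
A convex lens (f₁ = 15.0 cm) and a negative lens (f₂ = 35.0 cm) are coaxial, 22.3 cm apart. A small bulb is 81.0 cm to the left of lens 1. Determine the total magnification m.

Lens 1: 1/d_i1 = 1/(15.0) − 1/(81.0) = 0.05432, so d_i1 = 18.41 cm; m₁ = −d_i1/d_o1 = -0.2273.
d_o2 = 22.3 − (18.41) = 3.890 cm.
f₂ = −35.0 cm (diverging).
Lens 2: 1/d_i2 = 1/(-35.0) − 1/(3.890) = -0.2856, so d_i2 = -3.501 cm; m₂ = −d_i2/d_o2 = +0.9000.
m = m₁·m₂ = (-0.2273)(+0.9000) = -0.205.

m = -0.205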